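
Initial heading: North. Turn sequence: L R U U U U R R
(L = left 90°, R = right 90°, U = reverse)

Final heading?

Answer: Final heading: South

Derivation:
Start: North
  L (left (90° counter-clockwise)) -> West
  R (right (90° clockwise)) -> North
  U (U-turn (180°)) -> South
  U (U-turn (180°)) -> North
  U (U-turn (180°)) -> South
  U (U-turn (180°)) -> North
  R (right (90° clockwise)) -> East
  R (right (90° clockwise)) -> South
Final: South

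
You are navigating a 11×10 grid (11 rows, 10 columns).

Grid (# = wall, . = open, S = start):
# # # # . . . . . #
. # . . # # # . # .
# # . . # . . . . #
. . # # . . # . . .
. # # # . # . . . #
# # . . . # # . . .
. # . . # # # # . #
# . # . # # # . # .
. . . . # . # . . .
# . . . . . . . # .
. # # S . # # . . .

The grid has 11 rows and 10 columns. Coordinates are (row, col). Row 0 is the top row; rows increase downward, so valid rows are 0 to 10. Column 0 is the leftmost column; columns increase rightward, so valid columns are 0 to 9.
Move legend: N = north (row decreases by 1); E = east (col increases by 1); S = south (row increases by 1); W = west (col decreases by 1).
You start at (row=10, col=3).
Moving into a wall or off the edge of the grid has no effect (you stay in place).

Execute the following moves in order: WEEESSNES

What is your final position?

Answer: Final position: (row=9, col=5)

Derivation:
Start: (row=10, col=3)
  W (west): blocked, stay at (row=10, col=3)
  E (east): (row=10, col=3) -> (row=10, col=4)
  E (east): blocked, stay at (row=10, col=4)
  E (east): blocked, stay at (row=10, col=4)
  S (south): blocked, stay at (row=10, col=4)
  S (south): blocked, stay at (row=10, col=4)
  N (north): (row=10, col=4) -> (row=9, col=4)
  E (east): (row=9, col=4) -> (row=9, col=5)
  S (south): blocked, stay at (row=9, col=5)
Final: (row=9, col=5)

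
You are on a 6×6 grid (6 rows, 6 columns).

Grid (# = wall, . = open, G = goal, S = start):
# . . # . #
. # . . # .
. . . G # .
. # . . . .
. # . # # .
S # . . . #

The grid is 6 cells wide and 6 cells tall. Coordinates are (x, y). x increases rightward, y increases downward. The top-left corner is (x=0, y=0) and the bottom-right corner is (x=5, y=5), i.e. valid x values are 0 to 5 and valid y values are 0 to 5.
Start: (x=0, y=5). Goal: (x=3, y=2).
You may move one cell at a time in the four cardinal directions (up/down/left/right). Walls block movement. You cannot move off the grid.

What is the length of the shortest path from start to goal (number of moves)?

BFS from (x=0, y=5) until reaching (x=3, y=2):
  Distance 0: (x=0, y=5)
  Distance 1: (x=0, y=4)
  Distance 2: (x=0, y=3)
  Distance 3: (x=0, y=2)
  Distance 4: (x=0, y=1), (x=1, y=2)
  Distance 5: (x=2, y=2)
  Distance 6: (x=2, y=1), (x=3, y=2), (x=2, y=3)  <- goal reached here
One shortest path (6 moves): (x=0, y=5) -> (x=0, y=4) -> (x=0, y=3) -> (x=0, y=2) -> (x=1, y=2) -> (x=2, y=2) -> (x=3, y=2)

Answer: Shortest path length: 6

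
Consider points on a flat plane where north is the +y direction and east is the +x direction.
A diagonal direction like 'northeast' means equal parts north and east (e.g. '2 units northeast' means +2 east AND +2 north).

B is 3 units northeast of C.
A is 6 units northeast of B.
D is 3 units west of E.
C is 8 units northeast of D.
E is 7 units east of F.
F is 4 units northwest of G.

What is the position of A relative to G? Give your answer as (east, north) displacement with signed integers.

Place G at the origin (east=0, north=0).
  F is 4 units northwest of G: delta (east=-4, north=+4); F at (east=-4, north=4).
  E is 7 units east of F: delta (east=+7, north=+0); E at (east=3, north=4).
  D is 3 units west of E: delta (east=-3, north=+0); D at (east=0, north=4).
  C is 8 units northeast of D: delta (east=+8, north=+8); C at (east=8, north=12).
  B is 3 units northeast of C: delta (east=+3, north=+3); B at (east=11, north=15).
  A is 6 units northeast of B: delta (east=+6, north=+6); A at (east=17, north=21).
Therefore A relative to G: (east=17, north=21).

Answer: A is at (east=17, north=21) relative to G.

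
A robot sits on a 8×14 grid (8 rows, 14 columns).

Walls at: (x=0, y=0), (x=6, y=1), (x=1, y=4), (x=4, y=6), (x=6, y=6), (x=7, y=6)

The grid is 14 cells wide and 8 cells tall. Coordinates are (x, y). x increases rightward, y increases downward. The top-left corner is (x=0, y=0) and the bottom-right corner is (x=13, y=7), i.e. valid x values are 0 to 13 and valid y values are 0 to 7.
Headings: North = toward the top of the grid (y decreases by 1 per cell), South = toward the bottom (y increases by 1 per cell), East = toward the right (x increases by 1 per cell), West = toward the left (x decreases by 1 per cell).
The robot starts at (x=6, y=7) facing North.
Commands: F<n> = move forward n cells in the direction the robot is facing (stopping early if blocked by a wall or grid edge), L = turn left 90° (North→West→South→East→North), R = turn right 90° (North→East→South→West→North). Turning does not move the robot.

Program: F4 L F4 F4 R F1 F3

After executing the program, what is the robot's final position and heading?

Start: (x=6, y=7), facing North
  F4: move forward 0/4 (blocked), now at (x=6, y=7)
  L: turn left, now facing West
  F4: move forward 4, now at (x=2, y=7)
  F4: move forward 2/4 (blocked), now at (x=0, y=7)
  R: turn right, now facing North
  F1: move forward 1, now at (x=0, y=6)
  F3: move forward 3, now at (x=0, y=3)
Final: (x=0, y=3), facing North

Answer: Final position: (x=0, y=3), facing North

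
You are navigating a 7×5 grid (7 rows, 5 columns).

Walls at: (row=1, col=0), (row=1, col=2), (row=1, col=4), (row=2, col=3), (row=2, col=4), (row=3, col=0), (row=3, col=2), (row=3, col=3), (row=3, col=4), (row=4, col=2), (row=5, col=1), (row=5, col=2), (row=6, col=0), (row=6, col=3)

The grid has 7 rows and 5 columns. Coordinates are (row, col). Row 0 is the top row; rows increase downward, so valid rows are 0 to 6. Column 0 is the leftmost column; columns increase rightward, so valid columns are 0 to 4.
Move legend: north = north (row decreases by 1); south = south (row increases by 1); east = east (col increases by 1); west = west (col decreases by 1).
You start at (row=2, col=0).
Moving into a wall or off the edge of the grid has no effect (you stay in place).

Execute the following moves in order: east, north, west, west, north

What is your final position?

Start: (row=2, col=0)
  east (east): (row=2, col=0) -> (row=2, col=1)
  north (north): (row=2, col=1) -> (row=1, col=1)
  west (west): blocked, stay at (row=1, col=1)
  west (west): blocked, stay at (row=1, col=1)
  north (north): (row=1, col=1) -> (row=0, col=1)
Final: (row=0, col=1)

Answer: Final position: (row=0, col=1)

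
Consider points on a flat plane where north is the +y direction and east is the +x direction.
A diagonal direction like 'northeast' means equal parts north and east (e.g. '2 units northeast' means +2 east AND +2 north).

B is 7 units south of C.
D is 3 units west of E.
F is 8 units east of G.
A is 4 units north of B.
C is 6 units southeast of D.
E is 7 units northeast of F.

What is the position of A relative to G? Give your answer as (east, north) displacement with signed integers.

Answer: A is at (east=18, north=-2) relative to G.

Derivation:
Place G at the origin (east=0, north=0).
  F is 8 units east of G: delta (east=+8, north=+0); F at (east=8, north=0).
  E is 7 units northeast of F: delta (east=+7, north=+7); E at (east=15, north=7).
  D is 3 units west of E: delta (east=-3, north=+0); D at (east=12, north=7).
  C is 6 units southeast of D: delta (east=+6, north=-6); C at (east=18, north=1).
  B is 7 units south of C: delta (east=+0, north=-7); B at (east=18, north=-6).
  A is 4 units north of B: delta (east=+0, north=+4); A at (east=18, north=-2).
Therefore A relative to G: (east=18, north=-2).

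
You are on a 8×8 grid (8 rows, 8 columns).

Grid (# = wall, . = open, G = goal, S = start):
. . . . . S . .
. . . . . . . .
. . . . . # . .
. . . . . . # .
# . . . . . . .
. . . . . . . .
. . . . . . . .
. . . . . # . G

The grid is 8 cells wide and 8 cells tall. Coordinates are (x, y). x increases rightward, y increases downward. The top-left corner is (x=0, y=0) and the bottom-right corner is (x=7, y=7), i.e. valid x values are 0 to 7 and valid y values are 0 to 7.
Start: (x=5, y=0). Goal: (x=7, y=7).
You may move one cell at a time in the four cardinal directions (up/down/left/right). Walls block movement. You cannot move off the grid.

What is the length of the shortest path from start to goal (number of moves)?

BFS from (x=5, y=0) until reaching (x=7, y=7):
  Distance 0: (x=5, y=0)
  Distance 1: (x=4, y=0), (x=6, y=0), (x=5, y=1)
  Distance 2: (x=3, y=0), (x=7, y=0), (x=4, y=1), (x=6, y=1)
  Distance 3: (x=2, y=0), (x=3, y=1), (x=7, y=1), (x=4, y=2), (x=6, y=2)
  Distance 4: (x=1, y=0), (x=2, y=1), (x=3, y=2), (x=7, y=2), (x=4, y=3)
  Distance 5: (x=0, y=0), (x=1, y=1), (x=2, y=2), (x=3, y=3), (x=5, y=3), (x=7, y=3), (x=4, y=4)
  Distance 6: (x=0, y=1), (x=1, y=2), (x=2, y=3), (x=3, y=4), (x=5, y=4), (x=7, y=4), (x=4, y=5)
  Distance 7: (x=0, y=2), (x=1, y=3), (x=2, y=4), (x=6, y=4), (x=3, y=5), (x=5, y=5), (x=7, y=5), (x=4, y=6)
  Distance 8: (x=0, y=3), (x=1, y=4), (x=2, y=5), (x=6, y=5), (x=3, y=6), (x=5, y=6), (x=7, y=6), (x=4, y=7)
  Distance 9: (x=1, y=5), (x=2, y=6), (x=6, y=6), (x=3, y=7), (x=7, y=7)  <- goal reached here
One shortest path (9 moves): (x=5, y=0) -> (x=6, y=0) -> (x=7, y=0) -> (x=7, y=1) -> (x=7, y=2) -> (x=7, y=3) -> (x=7, y=4) -> (x=7, y=5) -> (x=7, y=6) -> (x=7, y=7)

Answer: Shortest path length: 9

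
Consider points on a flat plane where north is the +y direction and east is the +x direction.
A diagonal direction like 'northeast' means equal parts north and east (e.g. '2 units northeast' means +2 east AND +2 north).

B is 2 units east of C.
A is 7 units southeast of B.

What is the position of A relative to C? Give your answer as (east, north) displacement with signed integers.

Place C at the origin (east=0, north=0).
  B is 2 units east of C: delta (east=+2, north=+0); B at (east=2, north=0).
  A is 7 units southeast of B: delta (east=+7, north=-7); A at (east=9, north=-7).
Therefore A relative to C: (east=9, north=-7).

Answer: A is at (east=9, north=-7) relative to C.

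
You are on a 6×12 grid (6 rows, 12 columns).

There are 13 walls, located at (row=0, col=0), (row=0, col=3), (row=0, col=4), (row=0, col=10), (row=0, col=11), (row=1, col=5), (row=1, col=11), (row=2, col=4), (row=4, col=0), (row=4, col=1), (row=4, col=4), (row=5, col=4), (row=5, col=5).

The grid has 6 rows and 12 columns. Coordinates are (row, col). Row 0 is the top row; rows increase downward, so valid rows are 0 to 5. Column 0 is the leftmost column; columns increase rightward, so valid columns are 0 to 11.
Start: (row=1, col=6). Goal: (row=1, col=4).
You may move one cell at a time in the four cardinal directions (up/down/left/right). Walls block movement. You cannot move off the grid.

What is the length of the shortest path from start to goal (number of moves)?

Answer: Shortest path length: 8

Derivation:
BFS from (row=1, col=6) until reaching (row=1, col=4):
  Distance 0: (row=1, col=6)
  Distance 1: (row=0, col=6), (row=1, col=7), (row=2, col=6)
  Distance 2: (row=0, col=5), (row=0, col=7), (row=1, col=8), (row=2, col=5), (row=2, col=7), (row=3, col=6)
  Distance 3: (row=0, col=8), (row=1, col=9), (row=2, col=8), (row=3, col=5), (row=3, col=7), (row=4, col=6)
  Distance 4: (row=0, col=9), (row=1, col=10), (row=2, col=9), (row=3, col=4), (row=3, col=8), (row=4, col=5), (row=4, col=7), (row=5, col=6)
  Distance 5: (row=2, col=10), (row=3, col=3), (row=3, col=9), (row=4, col=8), (row=5, col=7)
  Distance 6: (row=2, col=3), (row=2, col=11), (row=3, col=2), (row=3, col=10), (row=4, col=3), (row=4, col=9), (row=5, col=8)
  Distance 7: (row=1, col=3), (row=2, col=2), (row=3, col=1), (row=3, col=11), (row=4, col=2), (row=4, col=10), (row=5, col=3), (row=5, col=9)
  Distance 8: (row=1, col=2), (row=1, col=4), (row=2, col=1), (row=3, col=0), (row=4, col=11), (row=5, col=2), (row=5, col=10)  <- goal reached here
One shortest path (8 moves): (row=1, col=6) -> (row=2, col=6) -> (row=2, col=5) -> (row=3, col=5) -> (row=3, col=4) -> (row=3, col=3) -> (row=2, col=3) -> (row=1, col=3) -> (row=1, col=4)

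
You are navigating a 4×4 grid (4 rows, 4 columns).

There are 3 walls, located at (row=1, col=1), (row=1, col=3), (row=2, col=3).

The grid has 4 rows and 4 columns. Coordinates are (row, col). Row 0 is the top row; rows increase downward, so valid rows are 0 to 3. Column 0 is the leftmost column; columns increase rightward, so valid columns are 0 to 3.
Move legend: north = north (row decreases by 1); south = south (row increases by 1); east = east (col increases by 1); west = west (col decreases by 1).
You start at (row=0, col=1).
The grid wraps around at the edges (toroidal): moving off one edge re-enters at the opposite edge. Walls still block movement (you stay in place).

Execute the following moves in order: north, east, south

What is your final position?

Answer: Final position: (row=0, col=2)

Derivation:
Start: (row=0, col=1)
  north (north): (row=0, col=1) -> (row=3, col=1)
  east (east): (row=3, col=1) -> (row=3, col=2)
  south (south): (row=3, col=2) -> (row=0, col=2)
Final: (row=0, col=2)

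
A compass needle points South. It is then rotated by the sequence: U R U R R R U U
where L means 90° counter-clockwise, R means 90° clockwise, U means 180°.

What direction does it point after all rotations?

Start: South
  U (U-turn (180°)) -> North
  R (right (90° clockwise)) -> East
  U (U-turn (180°)) -> West
  R (right (90° clockwise)) -> North
  R (right (90° clockwise)) -> East
  R (right (90° clockwise)) -> South
  U (U-turn (180°)) -> North
  U (U-turn (180°)) -> South
Final: South

Answer: Final heading: South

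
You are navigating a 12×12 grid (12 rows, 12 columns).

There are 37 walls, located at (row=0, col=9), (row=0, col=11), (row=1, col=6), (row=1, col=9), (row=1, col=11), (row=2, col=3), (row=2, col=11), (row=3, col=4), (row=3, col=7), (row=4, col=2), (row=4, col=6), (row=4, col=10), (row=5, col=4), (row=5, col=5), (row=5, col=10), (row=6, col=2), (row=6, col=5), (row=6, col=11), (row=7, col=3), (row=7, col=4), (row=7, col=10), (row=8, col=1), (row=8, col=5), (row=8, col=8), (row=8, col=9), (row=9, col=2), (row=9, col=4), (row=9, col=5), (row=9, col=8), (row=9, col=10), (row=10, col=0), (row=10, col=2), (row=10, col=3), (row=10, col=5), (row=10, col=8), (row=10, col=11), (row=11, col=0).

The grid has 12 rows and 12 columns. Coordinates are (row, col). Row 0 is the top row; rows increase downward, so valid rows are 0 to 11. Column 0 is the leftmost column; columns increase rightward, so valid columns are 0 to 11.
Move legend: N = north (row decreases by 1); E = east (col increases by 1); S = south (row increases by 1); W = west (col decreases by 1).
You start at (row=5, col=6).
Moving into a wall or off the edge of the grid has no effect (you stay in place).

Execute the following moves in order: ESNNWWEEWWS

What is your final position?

Answer: Final position: (row=5, col=7)

Derivation:
Start: (row=5, col=6)
  E (east): (row=5, col=6) -> (row=5, col=7)
  S (south): (row=5, col=7) -> (row=6, col=7)
  N (north): (row=6, col=7) -> (row=5, col=7)
  N (north): (row=5, col=7) -> (row=4, col=7)
  W (west): blocked, stay at (row=4, col=7)
  W (west): blocked, stay at (row=4, col=7)
  E (east): (row=4, col=7) -> (row=4, col=8)
  E (east): (row=4, col=8) -> (row=4, col=9)
  W (west): (row=4, col=9) -> (row=4, col=8)
  W (west): (row=4, col=8) -> (row=4, col=7)
  S (south): (row=4, col=7) -> (row=5, col=7)
Final: (row=5, col=7)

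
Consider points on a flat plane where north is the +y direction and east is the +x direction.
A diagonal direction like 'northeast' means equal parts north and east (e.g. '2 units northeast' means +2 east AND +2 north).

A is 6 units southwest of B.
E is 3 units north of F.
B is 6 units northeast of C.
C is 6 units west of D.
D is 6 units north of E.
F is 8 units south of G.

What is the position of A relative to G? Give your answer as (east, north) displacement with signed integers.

Place G at the origin (east=0, north=0).
  F is 8 units south of G: delta (east=+0, north=-8); F at (east=0, north=-8).
  E is 3 units north of F: delta (east=+0, north=+3); E at (east=0, north=-5).
  D is 6 units north of E: delta (east=+0, north=+6); D at (east=0, north=1).
  C is 6 units west of D: delta (east=-6, north=+0); C at (east=-6, north=1).
  B is 6 units northeast of C: delta (east=+6, north=+6); B at (east=0, north=7).
  A is 6 units southwest of B: delta (east=-6, north=-6); A at (east=-6, north=1).
Therefore A relative to G: (east=-6, north=1).

Answer: A is at (east=-6, north=1) relative to G.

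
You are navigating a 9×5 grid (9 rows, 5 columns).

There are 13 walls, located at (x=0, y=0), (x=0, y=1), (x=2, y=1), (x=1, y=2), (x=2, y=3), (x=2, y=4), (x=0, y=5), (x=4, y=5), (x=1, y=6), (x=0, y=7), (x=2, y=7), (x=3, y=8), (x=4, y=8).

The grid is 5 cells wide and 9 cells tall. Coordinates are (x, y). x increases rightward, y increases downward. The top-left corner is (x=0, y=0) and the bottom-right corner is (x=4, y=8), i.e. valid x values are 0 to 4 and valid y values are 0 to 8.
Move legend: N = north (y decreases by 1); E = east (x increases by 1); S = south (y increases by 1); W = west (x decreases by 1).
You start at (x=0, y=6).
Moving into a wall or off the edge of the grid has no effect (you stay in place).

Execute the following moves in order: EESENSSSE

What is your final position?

Start: (x=0, y=6)
  E (east): blocked, stay at (x=0, y=6)
  E (east): blocked, stay at (x=0, y=6)
  S (south): blocked, stay at (x=0, y=6)
  E (east): blocked, stay at (x=0, y=6)
  N (north): blocked, stay at (x=0, y=6)
  [×3]S (south): blocked, stay at (x=0, y=6)
  E (east): blocked, stay at (x=0, y=6)
Final: (x=0, y=6)

Answer: Final position: (x=0, y=6)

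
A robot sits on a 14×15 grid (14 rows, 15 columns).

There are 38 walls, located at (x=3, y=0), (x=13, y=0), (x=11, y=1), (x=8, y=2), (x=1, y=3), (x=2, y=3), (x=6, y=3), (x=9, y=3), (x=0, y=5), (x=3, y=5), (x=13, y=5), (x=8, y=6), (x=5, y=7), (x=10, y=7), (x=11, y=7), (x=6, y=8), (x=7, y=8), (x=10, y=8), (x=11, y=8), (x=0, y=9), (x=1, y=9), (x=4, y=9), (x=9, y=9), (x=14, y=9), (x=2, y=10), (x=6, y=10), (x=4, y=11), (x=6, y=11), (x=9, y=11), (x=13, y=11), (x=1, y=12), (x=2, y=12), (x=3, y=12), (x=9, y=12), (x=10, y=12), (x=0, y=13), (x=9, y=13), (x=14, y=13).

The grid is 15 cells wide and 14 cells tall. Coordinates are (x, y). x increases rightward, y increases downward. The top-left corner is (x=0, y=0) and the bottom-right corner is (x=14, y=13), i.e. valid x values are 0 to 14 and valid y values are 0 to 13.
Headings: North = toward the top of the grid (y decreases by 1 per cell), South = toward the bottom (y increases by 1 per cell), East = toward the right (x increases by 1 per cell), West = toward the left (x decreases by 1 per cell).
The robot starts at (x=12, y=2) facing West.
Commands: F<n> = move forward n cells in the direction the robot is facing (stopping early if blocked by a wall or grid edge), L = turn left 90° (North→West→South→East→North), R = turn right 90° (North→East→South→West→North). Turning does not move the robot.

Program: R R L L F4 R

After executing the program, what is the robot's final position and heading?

Start: (x=12, y=2), facing West
  R: turn right, now facing North
  R: turn right, now facing East
  L: turn left, now facing North
  L: turn left, now facing West
  F4: move forward 3/4 (blocked), now at (x=9, y=2)
  R: turn right, now facing North
Final: (x=9, y=2), facing North

Answer: Final position: (x=9, y=2), facing North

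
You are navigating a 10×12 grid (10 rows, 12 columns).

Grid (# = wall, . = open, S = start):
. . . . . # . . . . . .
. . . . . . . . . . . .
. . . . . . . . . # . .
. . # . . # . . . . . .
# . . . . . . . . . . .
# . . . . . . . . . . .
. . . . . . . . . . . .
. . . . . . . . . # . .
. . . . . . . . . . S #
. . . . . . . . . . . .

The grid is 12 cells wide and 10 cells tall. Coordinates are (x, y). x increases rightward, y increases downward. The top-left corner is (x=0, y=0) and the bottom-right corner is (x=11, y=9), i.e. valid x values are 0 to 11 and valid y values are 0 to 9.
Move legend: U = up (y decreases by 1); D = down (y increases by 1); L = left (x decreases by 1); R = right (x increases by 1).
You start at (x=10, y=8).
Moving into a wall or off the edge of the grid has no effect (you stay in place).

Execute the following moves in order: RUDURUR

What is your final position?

Answer: Final position: (x=11, y=6)

Derivation:
Start: (x=10, y=8)
  R (right): blocked, stay at (x=10, y=8)
  U (up): (x=10, y=8) -> (x=10, y=7)
  D (down): (x=10, y=7) -> (x=10, y=8)
  U (up): (x=10, y=8) -> (x=10, y=7)
  R (right): (x=10, y=7) -> (x=11, y=7)
  U (up): (x=11, y=7) -> (x=11, y=6)
  R (right): blocked, stay at (x=11, y=6)
Final: (x=11, y=6)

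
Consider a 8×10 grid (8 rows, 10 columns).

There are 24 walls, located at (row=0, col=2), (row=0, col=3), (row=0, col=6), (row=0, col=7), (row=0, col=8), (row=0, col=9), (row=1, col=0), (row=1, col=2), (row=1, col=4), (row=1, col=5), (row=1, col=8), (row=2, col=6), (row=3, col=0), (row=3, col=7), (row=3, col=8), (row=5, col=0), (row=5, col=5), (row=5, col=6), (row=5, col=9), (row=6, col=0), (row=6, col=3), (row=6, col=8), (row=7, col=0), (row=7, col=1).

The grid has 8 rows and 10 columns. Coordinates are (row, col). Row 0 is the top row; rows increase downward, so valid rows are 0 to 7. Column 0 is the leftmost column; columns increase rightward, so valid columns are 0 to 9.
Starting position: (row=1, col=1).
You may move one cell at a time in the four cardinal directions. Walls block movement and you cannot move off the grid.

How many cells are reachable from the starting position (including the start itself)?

Answer: Reachable cells: 54

Derivation:
BFS flood-fill from (row=1, col=1):
  Distance 0: (row=1, col=1)
  Distance 1: (row=0, col=1), (row=2, col=1)
  Distance 2: (row=0, col=0), (row=2, col=0), (row=2, col=2), (row=3, col=1)
  Distance 3: (row=2, col=3), (row=3, col=2), (row=4, col=1)
  Distance 4: (row=1, col=3), (row=2, col=4), (row=3, col=3), (row=4, col=0), (row=4, col=2), (row=5, col=1)
  Distance 5: (row=2, col=5), (row=3, col=4), (row=4, col=3), (row=5, col=2), (row=6, col=1)
  Distance 6: (row=3, col=5), (row=4, col=4), (row=5, col=3), (row=6, col=2)
  Distance 7: (row=3, col=6), (row=4, col=5), (row=5, col=4), (row=7, col=2)
  Distance 8: (row=4, col=6), (row=6, col=4), (row=7, col=3)
  Distance 9: (row=4, col=7), (row=6, col=5), (row=7, col=4)
  Distance 10: (row=4, col=8), (row=5, col=7), (row=6, col=6), (row=7, col=5)
  Distance 11: (row=4, col=9), (row=5, col=8), (row=6, col=7), (row=7, col=6)
  Distance 12: (row=3, col=9), (row=7, col=7)
  Distance 13: (row=2, col=9), (row=7, col=8)
  Distance 14: (row=1, col=9), (row=2, col=8), (row=7, col=9)
  Distance 15: (row=2, col=7), (row=6, col=9)
  Distance 16: (row=1, col=7)
  Distance 17: (row=1, col=6)
Total reachable: 54 (grid has 56 open cells total)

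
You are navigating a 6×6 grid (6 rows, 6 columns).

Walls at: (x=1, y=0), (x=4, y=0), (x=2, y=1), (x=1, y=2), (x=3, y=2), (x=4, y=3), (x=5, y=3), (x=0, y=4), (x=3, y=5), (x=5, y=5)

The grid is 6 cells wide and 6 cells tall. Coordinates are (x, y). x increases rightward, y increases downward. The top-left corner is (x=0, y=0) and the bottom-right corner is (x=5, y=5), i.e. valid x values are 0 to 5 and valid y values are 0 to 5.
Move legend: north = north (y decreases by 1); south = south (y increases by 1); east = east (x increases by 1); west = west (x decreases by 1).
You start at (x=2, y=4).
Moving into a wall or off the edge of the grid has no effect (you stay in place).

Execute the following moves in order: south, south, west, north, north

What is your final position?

Answer: Final position: (x=1, y=3)

Derivation:
Start: (x=2, y=4)
  south (south): (x=2, y=4) -> (x=2, y=5)
  south (south): blocked, stay at (x=2, y=5)
  west (west): (x=2, y=5) -> (x=1, y=5)
  north (north): (x=1, y=5) -> (x=1, y=4)
  north (north): (x=1, y=4) -> (x=1, y=3)
Final: (x=1, y=3)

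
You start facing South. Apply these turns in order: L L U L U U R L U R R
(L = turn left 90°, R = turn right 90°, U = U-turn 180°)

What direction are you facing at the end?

Answer: Final heading: East

Derivation:
Start: South
  L (left (90° counter-clockwise)) -> East
  L (left (90° counter-clockwise)) -> North
  U (U-turn (180°)) -> South
  L (left (90° counter-clockwise)) -> East
  U (U-turn (180°)) -> West
  U (U-turn (180°)) -> East
  R (right (90° clockwise)) -> South
  L (left (90° counter-clockwise)) -> East
  U (U-turn (180°)) -> West
  R (right (90° clockwise)) -> North
  R (right (90° clockwise)) -> East
Final: East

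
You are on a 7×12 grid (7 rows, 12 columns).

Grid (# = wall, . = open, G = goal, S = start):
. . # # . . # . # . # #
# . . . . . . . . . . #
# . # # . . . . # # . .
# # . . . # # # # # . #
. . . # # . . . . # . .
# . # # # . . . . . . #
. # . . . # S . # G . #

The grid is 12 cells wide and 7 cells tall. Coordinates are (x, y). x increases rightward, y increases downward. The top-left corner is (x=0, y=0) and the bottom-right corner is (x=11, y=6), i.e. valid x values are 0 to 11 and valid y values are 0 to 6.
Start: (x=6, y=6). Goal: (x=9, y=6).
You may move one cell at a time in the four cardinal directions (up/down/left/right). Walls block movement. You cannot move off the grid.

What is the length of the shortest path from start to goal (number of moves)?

BFS from (x=6, y=6) until reaching (x=9, y=6):
  Distance 0: (x=6, y=6)
  Distance 1: (x=6, y=5), (x=7, y=6)
  Distance 2: (x=6, y=4), (x=5, y=5), (x=7, y=5)
  Distance 3: (x=5, y=4), (x=7, y=4), (x=8, y=5)
  Distance 4: (x=8, y=4), (x=9, y=5)
  Distance 5: (x=10, y=5), (x=9, y=6)  <- goal reached here
One shortest path (5 moves): (x=6, y=6) -> (x=7, y=6) -> (x=7, y=5) -> (x=8, y=5) -> (x=9, y=5) -> (x=9, y=6)

Answer: Shortest path length: 5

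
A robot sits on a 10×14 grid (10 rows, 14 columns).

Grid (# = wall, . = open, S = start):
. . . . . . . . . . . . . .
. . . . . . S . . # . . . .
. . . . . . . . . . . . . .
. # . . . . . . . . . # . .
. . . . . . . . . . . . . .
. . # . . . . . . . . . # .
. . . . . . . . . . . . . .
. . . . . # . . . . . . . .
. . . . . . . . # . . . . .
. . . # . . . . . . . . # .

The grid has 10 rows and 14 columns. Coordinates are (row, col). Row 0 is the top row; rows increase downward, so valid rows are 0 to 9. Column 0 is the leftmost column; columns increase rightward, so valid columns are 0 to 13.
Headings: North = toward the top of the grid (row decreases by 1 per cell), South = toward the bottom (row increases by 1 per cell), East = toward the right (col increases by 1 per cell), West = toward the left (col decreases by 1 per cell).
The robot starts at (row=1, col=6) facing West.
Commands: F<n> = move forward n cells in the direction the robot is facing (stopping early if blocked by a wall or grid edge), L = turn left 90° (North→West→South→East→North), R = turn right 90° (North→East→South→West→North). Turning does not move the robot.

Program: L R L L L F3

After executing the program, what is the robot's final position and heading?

Start: (row=1, col=6), facing West
  L: turn left, now facing South
  R: turn right, now facing West
  L: turn left, now facing South
  L: turn left, now facing East
  L: turn left, now facing North
  F3: move forward 1/3 (blocked), now at (row=0, col=6)
Final: (row=0, col=6), facing North

Answer: Final position: (row=0, col=6), facing North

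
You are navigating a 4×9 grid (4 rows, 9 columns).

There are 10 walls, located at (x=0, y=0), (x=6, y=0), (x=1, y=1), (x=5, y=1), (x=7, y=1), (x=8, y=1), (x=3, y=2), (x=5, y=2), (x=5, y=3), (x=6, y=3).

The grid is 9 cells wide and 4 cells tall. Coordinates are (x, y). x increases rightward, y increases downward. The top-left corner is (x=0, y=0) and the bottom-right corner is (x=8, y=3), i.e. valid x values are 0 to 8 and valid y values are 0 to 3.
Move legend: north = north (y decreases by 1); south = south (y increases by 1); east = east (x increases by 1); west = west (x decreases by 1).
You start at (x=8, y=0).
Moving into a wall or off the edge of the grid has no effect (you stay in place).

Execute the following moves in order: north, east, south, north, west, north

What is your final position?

Answer: Final position: (x=7, y=0)

Derivation:
Start: (x=8, y=0)
  north (north): blocked, stay at (x=8, y=0)
  east (east): blocked, stay at (x=8, y=0)
  south (south): blocked, stay at (x=8, y=0)
  north (north): blocked, stay at (x=8, y=0)
  west (west): (x=8, y=0) -> (x=7, y=0)
  north (north): blocked, stay at (x=7, y=0)
Final: (x=7, y=0)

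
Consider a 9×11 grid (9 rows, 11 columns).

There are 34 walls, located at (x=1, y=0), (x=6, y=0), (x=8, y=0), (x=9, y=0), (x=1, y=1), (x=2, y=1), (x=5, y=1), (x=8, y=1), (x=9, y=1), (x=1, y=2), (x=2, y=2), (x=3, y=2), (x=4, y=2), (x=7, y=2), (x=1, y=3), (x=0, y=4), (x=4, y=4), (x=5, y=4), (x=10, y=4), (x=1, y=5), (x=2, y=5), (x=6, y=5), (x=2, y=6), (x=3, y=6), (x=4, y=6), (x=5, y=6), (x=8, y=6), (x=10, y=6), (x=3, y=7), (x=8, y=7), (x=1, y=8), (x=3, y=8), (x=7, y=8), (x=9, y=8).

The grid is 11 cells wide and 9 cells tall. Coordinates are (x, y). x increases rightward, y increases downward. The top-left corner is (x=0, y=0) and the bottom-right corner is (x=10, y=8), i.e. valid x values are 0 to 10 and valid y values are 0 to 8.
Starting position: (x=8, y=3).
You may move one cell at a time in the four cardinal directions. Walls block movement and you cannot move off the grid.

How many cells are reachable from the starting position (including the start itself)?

BFS flood-fill from (x=8, y=3):
  Distance 0: (x=8, y=3)
  Distance 1: (x=8, y=2), (x=7, y=3), (x=9, y=3), (x=8, y=4)
  Distance 2: (x=9, y=2), (x=6, y=3), (x=10, y=3), (x=7, y=4), (x=9, y=4), (x=8, y=5)
  Distance 3: (x=6, y=2), (x=10, y=2), (x=5, y=3), (x=6, y=4), (x=7, y=5), (x=9, y=5)
  Distance 4: (x=6, y=1), (x=10, y=1), (x=5, y=2), (x=4, y=3), (x=10, y=5), (x=7, y=6), (x=9, y=6)
  Distance 5: (x=10, y=0), (x=7, y=1), (x=3, y=3), (x=6, y=6), (x=7, y=7), (x=9, y=7)
  Distance 6: (x=7, y=0), (x=2, y=3), (x=3, y=4), (x=6, y=7), (x=10, y=7)
  Distance 7: (x=2, y=4), (x=3, y=5), (x=5, y=7), (x=6, y=8), (x=10, y=8)
  Distance 8: (x=1, y=4), (x=4, y=5), (x=4, y=7), (x=5, y=8)
  Distance 9: (x=5, y=5), (x=4, y=8)
Total reachable: 46 (grid has 65 open cells total)

Answer: Reachable cells: 46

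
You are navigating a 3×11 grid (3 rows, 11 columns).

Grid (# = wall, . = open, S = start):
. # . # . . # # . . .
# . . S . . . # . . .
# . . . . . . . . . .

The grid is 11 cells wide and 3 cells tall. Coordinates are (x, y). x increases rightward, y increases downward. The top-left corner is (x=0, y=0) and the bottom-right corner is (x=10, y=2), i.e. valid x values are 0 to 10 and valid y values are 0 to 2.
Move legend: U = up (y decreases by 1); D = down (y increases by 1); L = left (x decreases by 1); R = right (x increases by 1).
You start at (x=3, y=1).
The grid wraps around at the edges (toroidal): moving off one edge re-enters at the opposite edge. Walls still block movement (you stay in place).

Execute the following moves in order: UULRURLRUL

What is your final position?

Answer: Final position: (x=4, y=0)

Derivation:
Start: (x=3, y=1)
  U (up): blocked, stay at (x=3, y=1)
  U (up): blocked, stay at (x=3, y=1)
  L (left): (x=3, y=1) -> (x=2, y=1)
  R (right): (x=2, y=1) -> (x=3, y=1)
  U (up): blocked, stay at (x=3, y=1)
  R (right): (x=3, y=1) -> (x=4, y=1)
  L (left): (x=4, y=1) -> (x=3, y=1)
  R (right): (x=3, y=1) -> (x=4, y=1)
  U (up): (x=4, y=1) -> (x=4, y=0)
  L (left): blocked, stay at (x=4, y=0)
Final: (x=4, y=0)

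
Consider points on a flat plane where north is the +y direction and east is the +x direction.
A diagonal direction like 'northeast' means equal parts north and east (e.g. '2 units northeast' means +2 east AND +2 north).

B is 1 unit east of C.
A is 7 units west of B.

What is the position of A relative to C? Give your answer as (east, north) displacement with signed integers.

Place C at the origin (east=0, north=0).
  B is 1 unit east of C: delta (east=+1, north=+0); B at (east=1, north=0).
  A is 7 units west of B: delta (east=-7, north=+0); A at (east=-6, north=0).
Therefore A relative to C: (east=-6, north=0).

Answer: A is at (east=-6, north=0) relative to C.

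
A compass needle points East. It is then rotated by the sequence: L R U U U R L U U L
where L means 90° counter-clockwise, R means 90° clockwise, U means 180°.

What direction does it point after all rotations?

Start: East
  L (left (90° counter-clockwise)) -> North
  R (right (90° clockwise)) -> East
  U (U-turn (180°)) -> West
  U (U-turn (180°)) -> East
  U (U-turn (180°)) -> West
  R (right (90° clockwise)) -> North
  L (left (90° counter-clockwise)) -> West
  U (U-turn (180°)) -> East
  U (U-turn (180°)) -> West
  L (left (90° counter-clockwise)) -> South
Final: South

Answer: Final heading: South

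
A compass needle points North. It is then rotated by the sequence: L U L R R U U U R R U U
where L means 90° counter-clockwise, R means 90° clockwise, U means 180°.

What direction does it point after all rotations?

Start: North
  L (left (90° counter-clockwise)) -> West
  U (U-turn (180°)) -> East
  L (left (90° counter-clockwise)) -> North
  R (right (90° clockwise)) -> East
  R (right (90° clockwise)) -> South
  U (U-turn (180°)) -> North
  U (U-turn (180°)) -> South
  U (U-turn (180°)) -> North
  R (right (90° clockwise)) -> East
  R (right (90° clockwise)) -> South
  U (U-turn (180°)) -> North
  U (U-turn (180°)) -> South
Final: South

Answer: Final heading: South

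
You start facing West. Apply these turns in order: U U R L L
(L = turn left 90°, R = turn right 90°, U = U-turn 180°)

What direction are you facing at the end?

Start: West
  U (U-turn (180°)) -> East
  U (U-turn (180°)) -> West
  R (right (90° clockwise)) -> North
  L (left (90° counter-clockwise)) -> West
  L (left (90° counter-clockwise)) -> South
Final: South

Answer: Final heading: South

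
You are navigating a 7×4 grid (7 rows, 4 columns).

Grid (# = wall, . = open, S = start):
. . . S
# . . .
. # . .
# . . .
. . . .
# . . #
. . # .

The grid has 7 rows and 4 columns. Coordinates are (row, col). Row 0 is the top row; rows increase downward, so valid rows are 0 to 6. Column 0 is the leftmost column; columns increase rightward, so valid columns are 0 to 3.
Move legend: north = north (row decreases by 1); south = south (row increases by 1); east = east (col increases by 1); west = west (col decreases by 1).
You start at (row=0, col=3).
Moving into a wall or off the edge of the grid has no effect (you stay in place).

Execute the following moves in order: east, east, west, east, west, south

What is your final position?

Start: (row=0, col=3)
  east (east): blocked, stay at (row=0, col=3)
  east (east): blocked, stay at (row=0, col=3)
  west (west): (row=0, col=3) -> (row=0, col=2)
  east (east): (row=0, col=2) -> (row=0, col=3)
  west (west): (row=0, col=3) -> (row=0, col=2)
  south (south): (row=0, col=2) -> (row=1, col=2)
Final: (row=1, col=2)

Answer: Final position: (row=1, col=2)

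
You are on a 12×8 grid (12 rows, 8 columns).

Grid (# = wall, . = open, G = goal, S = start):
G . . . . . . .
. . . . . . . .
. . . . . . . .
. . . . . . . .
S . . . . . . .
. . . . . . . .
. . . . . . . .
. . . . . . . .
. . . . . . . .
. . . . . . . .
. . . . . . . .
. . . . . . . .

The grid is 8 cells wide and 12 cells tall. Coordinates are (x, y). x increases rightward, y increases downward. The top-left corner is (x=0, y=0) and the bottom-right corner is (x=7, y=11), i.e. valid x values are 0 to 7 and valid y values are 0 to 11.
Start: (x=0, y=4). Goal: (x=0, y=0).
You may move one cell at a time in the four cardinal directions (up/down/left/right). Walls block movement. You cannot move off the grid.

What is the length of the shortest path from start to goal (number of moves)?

Answer: Shortest path length: 4

Derivation:
BFS from (x=0, y=4) until reaching (x=0, y=0):
  Distance 0: (x=0, y=4)
  Distance 1: (x=0, y=3), (x=1, y=4), (x=0, y=5)
  Distance 2: (x=0, y=2), (x=1, y=3), (x=2, y=4), (x=1, y=5), (x=0, y=6)
  Distance 3: (x=0, y=1), (x=1, y=2), (x=2, y=3), (x=3, y=4), (x=2, y=5), (x=1, y=6), (x=0, y=7)
  Distance 4: (x=0, y=0), (x=1, y=1), (x=2, y=2), (x=3, y=3), (x=4, y=4), (x=3, y=5), (x=2, y=6), (x=1, y=7), (x=0, y=8)  <- goal reached here
One shortest path (4 moves): (x=0, y=4) -> (x=0, y=3) -> (x=0, y=2) -> (x=0, y=1) -> (x=0, y=0)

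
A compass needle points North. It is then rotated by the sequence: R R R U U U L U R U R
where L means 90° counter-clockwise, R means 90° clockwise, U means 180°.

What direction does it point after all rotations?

Start: North
  R (right (90° clockwise)) -> East
  R (right (90° clockwise)) -> South
  R (right (90° clockwise)) -> West
  U (U-turn (180°)) -> East
  U (U-turn (180°)) -> West
  U (U-turn (180°)) -> East
  L (left (90° counter-clockwise)) -> North
  U (U-turn (180°)) -> South
  R (right (90° clockwise)) -> West
  U (U-turn (180°)) -> East
  R (right (90° clockwise)) -> South
Final: South

Answer: Final heading: South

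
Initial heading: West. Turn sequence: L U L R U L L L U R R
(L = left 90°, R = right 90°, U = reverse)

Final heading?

Start: West
  L (left (90° counter-clockwise)) -> South
  U (U-turn (180°)) -> North
  L (left (90° counter-clockwise)) -> West
  R (right (90° clockwise)) -> North
  U (U-turn (180°)) -> South
  L (left (90° counter-clockwise)) -> East
  L (left (90° counter-clockwise)) -> North
  L (left (90° counter-clockwise)) -> West
  U (U-turn (180°)) -> East
  R (right (90° clockwise)) -> South
  R (right (90° clockwise)) -> West
Final: West

Answer: Final heading: West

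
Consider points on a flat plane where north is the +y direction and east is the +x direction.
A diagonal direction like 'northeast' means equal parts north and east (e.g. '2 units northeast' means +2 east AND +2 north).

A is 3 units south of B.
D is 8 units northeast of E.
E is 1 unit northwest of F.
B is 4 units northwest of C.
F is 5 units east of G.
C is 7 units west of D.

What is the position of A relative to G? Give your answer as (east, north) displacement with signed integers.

Answer: A is at (east=1, north=10) relative to G.

Derivation:
Place G at the origin (east=0, north=0).
  F is 5 units east of G: delta (east=+5, north=+0); F at (east=5, north=0).
  E is 1 unit northwest of F: delta (east=-1, north=+1); E at (east=4, north=1).
  D is 8 units northeast of E: delta (east=+8, north=+8); D at (east=12, north=9).
  C is 7 units west of D: delta (east=-7, north=+0); C at (east=5, north=9).
  B is 4 units northwest of C: delta (east=-4, north=+4); B at (east=1, north=13).
  A is 3 units south of B: delta (east=+0, north=-3); A at (east=1, north=10).
Therefore A relative to G: (east=1, north=10).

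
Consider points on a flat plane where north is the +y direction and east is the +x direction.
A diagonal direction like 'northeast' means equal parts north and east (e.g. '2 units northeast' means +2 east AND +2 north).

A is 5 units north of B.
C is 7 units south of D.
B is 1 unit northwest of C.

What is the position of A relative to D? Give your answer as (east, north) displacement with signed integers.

Answer: A is at (east=-1, north=-1) relative to D.

Derivation:
Place D at the origin (east=0, north=0).
  C is 7 units south of D: delta (east=+0, north=-7); C at (east=0, north=-7).
  B is 1 unit northwest of C: delta (east=-1, north=+1); B at (east=-1, north=-6).
  A is 5 units north of B: delta (east=+0, north=+5); A at (east=-1, north=-1).
Therefore A relative to D: (east=-1, north=-1).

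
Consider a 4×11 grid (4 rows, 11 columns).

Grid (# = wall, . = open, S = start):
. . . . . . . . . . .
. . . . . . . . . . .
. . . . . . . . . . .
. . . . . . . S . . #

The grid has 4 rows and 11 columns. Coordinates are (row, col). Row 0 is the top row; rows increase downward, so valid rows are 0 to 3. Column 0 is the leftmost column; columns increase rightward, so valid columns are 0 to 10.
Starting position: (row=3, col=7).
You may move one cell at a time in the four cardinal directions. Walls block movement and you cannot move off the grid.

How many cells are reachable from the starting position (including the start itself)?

BFS flood-fill from (row=3, col=7):
  Distance 0: (row=3, col=7)
  Distance 1: (row=2, col=7), (row=3, col=6), (row=3, col=8)
  Distance 2: (row=1, col=7), (row=2, col=6), (row=2, col=8), (row=3, col=5), (row=3, col=9)
  Distance 3: (row=0, col=7), (row=1, col=6), (row=1, col=8), (row=2, col=5), (row=2, col=9), (row=3, col=4)
  Distance 4: (row=0, col=6), (row=0, col=8), (row=1, col=5), (row=1, col=9), (row=2, col=4), (row=2, col=10), (row=3, col=3)
  Distance 5: (row=0, col=5), (row=0, col=9), (row=1, col=4), (row=1, col=10), (row=2, col=3), (row=3, col=2)
  Distance 6: (row=0, col=4), (row=0, col=10), (row=1, col=3), (row=2, col=2), (row=3, col=1)
  Distance 7: (row=0, col=3), (row=1, col=2), (row=2, col=1), (row=3, col=0)
  Distance 8: (row=0, col=2), (row=1, col=1), (row=2, col=0)
  Distance 9: (row=0, col=1), (row=1, col=0)
  Distance 10: (row=0, col=0)
Total reachable: 43 (grid has 43 open cells total)

Answer: Reachable cells: 43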